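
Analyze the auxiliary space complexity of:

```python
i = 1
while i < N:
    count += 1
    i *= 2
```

Space complexity: O(1).
Only a constant amount of auxiliary storage is used; nothing grows with n.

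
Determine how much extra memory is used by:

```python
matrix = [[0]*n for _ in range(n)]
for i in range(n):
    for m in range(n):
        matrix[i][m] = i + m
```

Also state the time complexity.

Space complexity: O(n^2).
A 2D structure of size n x n is allocated.
Time complexity: O(n^2).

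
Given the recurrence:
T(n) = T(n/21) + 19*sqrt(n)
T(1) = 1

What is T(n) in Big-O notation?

Each level contributes sqrt(n/21^k). Geometric series with ratio 1/sqrt(21) < 1 sums to O(sqrt(n)).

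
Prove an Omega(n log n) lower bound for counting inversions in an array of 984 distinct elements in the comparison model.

Decision-tree argument: at any leaf, the comparisons made (with transitivity) must totally order all 984 elements -- otherwise some pair (i,j) is unordered, and an adversary can present two inputs agreeing on every comparison made but with that pair flipped, changing the inversion count by 1, so the leaf's output is wrong on one of them. Hence the tree has >= 984! leaves and height >= log_2(984!) = Omega(n log n). Modified merge sort achieves O(n log n).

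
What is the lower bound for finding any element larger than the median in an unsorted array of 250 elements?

To find an element larger than the median of 250 elements, we must see Omega(n) elements. Without seeing enough elements, an adversary can make any unseen element the median.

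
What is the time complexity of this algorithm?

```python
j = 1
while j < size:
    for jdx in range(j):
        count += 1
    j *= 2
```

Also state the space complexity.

Time complexity: O(n).
Space complexity: O(1).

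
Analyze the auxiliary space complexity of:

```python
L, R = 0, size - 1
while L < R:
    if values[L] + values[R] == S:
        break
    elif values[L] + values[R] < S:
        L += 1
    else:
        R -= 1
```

Space complexity: O(1).
Only a constant amount of auxiliary storage is used; nothing grows with n.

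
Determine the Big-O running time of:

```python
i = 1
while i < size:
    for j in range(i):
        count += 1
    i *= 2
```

Time complexity: O(n).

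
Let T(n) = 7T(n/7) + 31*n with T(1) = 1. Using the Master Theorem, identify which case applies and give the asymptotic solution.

a=7, b=7, f(n)=31*n.
log_7(7) = 1, so n^(log_b(a)) = n.
f(n) = Theta(n), so Case 2 applies.
T(n) = Theta(n log n).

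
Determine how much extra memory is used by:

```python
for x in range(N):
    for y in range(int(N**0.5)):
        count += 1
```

Space complexity: O(1).
Only a constant amount of auxiliary storage is used; nothing grows with n.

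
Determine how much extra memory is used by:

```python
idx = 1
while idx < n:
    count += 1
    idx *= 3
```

Space complexity: O(1).
Only a constant amount of auxiliary storage is used; nothing grows with n.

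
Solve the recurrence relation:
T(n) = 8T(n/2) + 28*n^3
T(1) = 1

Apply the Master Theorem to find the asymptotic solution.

a=8, b=2, f(n)=28*n^3. log_2(8) = 3. Case 2: T(n) = O(n^3 log n).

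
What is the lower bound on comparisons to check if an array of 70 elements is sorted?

To verify 70 elements are sorted, we must compare each consecutive pair. Skipping any pair allows an adversary to swap them. Therefore 69 comparisons are necessary and sufficient.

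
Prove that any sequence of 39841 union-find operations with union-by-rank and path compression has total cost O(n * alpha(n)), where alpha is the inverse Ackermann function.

Using Tarjan's analysis with rank-based potential function. Union-by-rank keeps tree height O(log n). Path compression flattens paths during find. For n = 39841 operations, total cost is O(n * alpha(n)), effectively O(n) since alpha grows incredibly slowly.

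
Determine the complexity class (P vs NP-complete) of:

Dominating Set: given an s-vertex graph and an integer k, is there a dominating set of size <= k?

This problem is NP-complete: reduces from Set Cover (with k part of the input).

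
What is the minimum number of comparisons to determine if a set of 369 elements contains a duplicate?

Determining if 369 elements are all distinct requires Omega(n log n) comparisons in the comparison model. This follows from the element distinctness lower bound.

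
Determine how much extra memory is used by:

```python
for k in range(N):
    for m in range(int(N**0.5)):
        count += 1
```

Space complexity: O(1).
Only a constant amount of auxiliary storage is used; nothing grows with n.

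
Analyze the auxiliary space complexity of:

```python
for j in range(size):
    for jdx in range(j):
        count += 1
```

Space complexity: O(1).
Only a constant amount of auxiliary storage is used; nothing grows with n.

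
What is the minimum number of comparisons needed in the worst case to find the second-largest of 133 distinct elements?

Lower bound: finding the max needs 133-1 comparisons. By the adversary weight-doubling argument, the max must personally win >= ceil(log_2(133)) = 8 comparisons; the 2nd-largest is among those 8 losers, needing 8-1 more comparisons. Total >= 133-1 + 8-1 = 139. A balanced knockout tournament achieves this.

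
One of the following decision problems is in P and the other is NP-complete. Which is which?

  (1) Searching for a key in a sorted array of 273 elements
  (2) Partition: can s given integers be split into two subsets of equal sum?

(1) is P: binary search runs in O(log n).
(2) is NP-complete: Subset Sum reduces to it (one of Karp's 21 NP-complete problems).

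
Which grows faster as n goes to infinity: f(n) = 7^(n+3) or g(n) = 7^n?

f(n) = 7^(n+3) and g(n) = 7^n are Theta of each other: 7^(n+3) = 7^3 * 7^n = Theta(7^n).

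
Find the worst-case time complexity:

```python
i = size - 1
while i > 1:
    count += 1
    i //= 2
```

Time complexity: O(log n).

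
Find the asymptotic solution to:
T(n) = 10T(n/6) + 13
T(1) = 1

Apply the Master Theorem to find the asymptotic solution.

a=10, b=6, f(n)=13. log_6(10) = 1.285. Case 1 of Master Theorem: T(n) = O(n^1.285).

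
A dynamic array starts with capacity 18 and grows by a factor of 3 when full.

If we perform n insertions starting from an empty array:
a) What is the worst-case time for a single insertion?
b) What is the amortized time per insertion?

(a) Worst-case single insertion: O(n) -- when the array is full at capacity c, the resize copies all c elements, and c can be Theta(n).
(b) Resizes happen at sizes 18, 54, 162, ... Total copy cost for n insertions: 18 + 54 + ... = O(n) (geometric series with ratio 1/3). Amortized cost per insertion: O(n)/n = O(1).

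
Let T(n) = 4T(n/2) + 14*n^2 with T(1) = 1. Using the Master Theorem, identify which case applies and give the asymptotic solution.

a=4, b=2, f(n)=14*n^2.
log_2(4) = 2, so n^(log_b(a)) = n^2.
f(n) = Theta(n^2), so Case 2 applies.
T(n) = Theta(n^2 log n).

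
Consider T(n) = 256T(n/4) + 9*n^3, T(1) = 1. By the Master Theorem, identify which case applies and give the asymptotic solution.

a=256, b=4, f(n)=9*n^3.
log_4(256) = 4 > 3.
Since f(n) = O(n^3) is polynomially smaller than n^4, Case 1 applies.
T(n) = Theta(n^4).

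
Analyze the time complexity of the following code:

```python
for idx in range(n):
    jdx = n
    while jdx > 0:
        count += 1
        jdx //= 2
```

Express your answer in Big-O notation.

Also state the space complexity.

Time complexity: O(n log n).
Space complexity: O(1).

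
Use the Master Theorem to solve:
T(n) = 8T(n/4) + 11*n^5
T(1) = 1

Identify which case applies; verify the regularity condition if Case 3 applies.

a=8, b=4, f(n)=11*n^5.
log_4(8) = 1.5 < 5.
f(n) = Omega(n^(1.5+epsilon)) for some epsilon > 0, so Case 3 is the candidate.
Regularity: a*f(n/b) = 8*11*(n/4)^5 = (8/1024)*11*n^5 <= c*f(n) with c = 8/1024 < 1. Satisfied.
Case 3: T(n) = Theta(n^5).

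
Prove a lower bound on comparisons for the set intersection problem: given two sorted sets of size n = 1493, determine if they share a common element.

For two sorted arrays of size n = 1493, any correct algorithm must examine Omega(n) elements. If fewer are examined, an adversary places a common element in an unexamined gap. A merge-based scan achieves O(n), so the bound is tight.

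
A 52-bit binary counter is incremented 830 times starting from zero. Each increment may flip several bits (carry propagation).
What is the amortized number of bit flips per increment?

Bit i flips on every 2^i-th increment, so over 830 increments bit i flips floor(830/2^i) times. Summing over i: total flips < 2 * 830. Amortized: < 2 = O(1) per increment.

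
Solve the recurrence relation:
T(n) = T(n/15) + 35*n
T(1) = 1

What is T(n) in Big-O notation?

Geometric series: 35*n*(1 + 1/15 + 1/15^2 + ...) = O(n). T(n) = O(n).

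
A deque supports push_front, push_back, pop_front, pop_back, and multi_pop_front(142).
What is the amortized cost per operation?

Assign 2 credits to each push operation. A pop uses 1 saved credit. multi_pop_front(142) uses up to 142 saved credits from previous pushes. Credits never go negative. Amortized cost is O(1).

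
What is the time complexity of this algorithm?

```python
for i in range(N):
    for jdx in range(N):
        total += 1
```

Time complexity: O(n^2).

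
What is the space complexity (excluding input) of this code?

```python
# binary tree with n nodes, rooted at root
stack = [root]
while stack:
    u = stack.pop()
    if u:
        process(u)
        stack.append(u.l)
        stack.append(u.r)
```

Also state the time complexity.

Space complexity: O(n).
Auxiliary storage grows linearly with the input size n in the worst case.
Time complexity: O(n).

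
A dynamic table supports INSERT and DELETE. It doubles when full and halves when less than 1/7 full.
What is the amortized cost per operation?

Using potential function Phi = |2*num_items - table_size| when load > 1/2, and Phi = table_size/2 - num_items otherwise. The gap of 1/7 vs 1/2 for shrinking prevents thrashing. Both insert and delete have O(1) amortized cost.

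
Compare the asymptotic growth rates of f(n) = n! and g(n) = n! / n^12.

f(n) = n! grows faster: the ratio n!/(n!/n^12) = n^12 -> infinity.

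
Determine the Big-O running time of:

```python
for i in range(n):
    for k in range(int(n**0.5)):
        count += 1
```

Time complexity: O(n * sqrt(n)).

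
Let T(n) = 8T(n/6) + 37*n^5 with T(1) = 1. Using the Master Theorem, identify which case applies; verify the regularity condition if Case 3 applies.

a=8, b=6, f(n)=37*n^5.
log_6(8) = 1.161 < 5.
f(n) = Omega(n^(1.161+epsilon)) for some epsilon > 0, so Case 3 is the candidate.
Regularity: a*f(n/b) = 8*37*(n/6)^5 = (8/7776)*37*n^5 <= c*f(n) with c = 8/7776 < 1. Satisfied.
Case 3: T(n) = Theta(n^5).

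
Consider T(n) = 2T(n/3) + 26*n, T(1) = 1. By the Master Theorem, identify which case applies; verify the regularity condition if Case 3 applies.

a=2, b=3, f(n)=26*n.
log_3(2) = 0.6309 < 1.
f(n) = Omega(n^(0.6309+epsilon)) for some epsilon > 0, so Case 3 is the candidate.
Regularity: a*f(n/b) = 2*26*(n/3)^1 = (2/3)*26*n^1 <= c*f(n) with c = 2/3 < 1. Satisfied.
Case 3: T(n) = Theta(n).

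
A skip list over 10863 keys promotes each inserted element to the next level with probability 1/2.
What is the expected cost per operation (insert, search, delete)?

Expected number of levels is O(log_2(10863)) = O(log n). A search visits O(1) expected nodes per level over O(log n) levels. Insert/delete are a search plus O(1) pointer updates per level. Expected O(log n) per operation.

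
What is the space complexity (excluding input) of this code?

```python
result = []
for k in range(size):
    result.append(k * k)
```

Space complexity: O(n).
Auxiliary storage grows linearly with the input size n in the worst case.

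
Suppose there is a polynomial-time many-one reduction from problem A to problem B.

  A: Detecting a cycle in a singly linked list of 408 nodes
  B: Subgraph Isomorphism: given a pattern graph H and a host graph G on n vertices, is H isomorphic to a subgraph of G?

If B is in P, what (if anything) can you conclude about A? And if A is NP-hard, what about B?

A poly-time reduction A <=_p B means any A-instance can be transformed to a B-instance in poly time.
If B is in P: compose the reduction with B's poly-time algorithm to solve A in poly time, so A is in P.
If A is NP-hard: every NP problem reduces to A, which reduces to B; composing reductions, every NP problem reduces to B, so B is NP-hard.
(Here in fact A is P and B is NP-complete.)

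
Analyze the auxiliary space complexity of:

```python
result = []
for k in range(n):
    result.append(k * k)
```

Space complexity: O(n).
Auxiliary storage grows linearly with the input size n in the worst case.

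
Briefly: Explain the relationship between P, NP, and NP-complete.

P: solvable in polynomial time. NP: verifiable in polynomial time. NP-complete: in NP and at least as hard as every problem in NP (via polynomial reduction). P is a subset of NP. If any NP-complete problem is in P, then P = NP.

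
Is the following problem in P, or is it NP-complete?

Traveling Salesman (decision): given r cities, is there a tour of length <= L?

This problem is NP-complete: reduces from Hamiltonian Cycle.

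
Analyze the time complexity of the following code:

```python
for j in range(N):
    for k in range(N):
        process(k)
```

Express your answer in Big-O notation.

Time complexity: O(n^2).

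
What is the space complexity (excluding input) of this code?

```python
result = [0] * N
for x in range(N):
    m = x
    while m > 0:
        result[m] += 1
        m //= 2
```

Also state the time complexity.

Space complexity: O(n).
Auxiliary storage grows linearly with the input size n in the worst case.
Time complexity: O(n log n).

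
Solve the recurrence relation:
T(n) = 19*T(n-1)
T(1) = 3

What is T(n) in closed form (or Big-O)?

Each step multiplies by 19. T(n) = T(1)*19^(n-1) = 3*19^(n-1).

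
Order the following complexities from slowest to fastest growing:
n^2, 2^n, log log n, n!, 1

Ordered by growth rate: 1 < log log n < n^2 < 2^n < n!.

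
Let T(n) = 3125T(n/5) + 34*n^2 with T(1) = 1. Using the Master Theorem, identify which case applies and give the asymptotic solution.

a=3125, b=5, f(n)=34*n^2.
log_5(3125) = 5 > 2.
Since f(n) = O(n^2) is polynomially smaller than n^5, Case 1 applies.
T(n) = Theta(n^5).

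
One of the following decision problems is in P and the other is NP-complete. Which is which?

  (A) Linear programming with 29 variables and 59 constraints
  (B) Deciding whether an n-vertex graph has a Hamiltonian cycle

(A) is P: the ellipsoid and interior-point methods run in polynomial time.
(B) is NP-complete: one of Karp's 21 NP-complete problems.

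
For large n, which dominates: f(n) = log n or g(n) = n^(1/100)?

g(n) = n^(1/100) grows faster: any positive power of n dominates log n.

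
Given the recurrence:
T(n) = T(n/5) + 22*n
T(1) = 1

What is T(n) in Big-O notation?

Geometric series: 22*n*(1 + 1/5 + 1/5^2 + ...) = O(n). T(n) = O(n).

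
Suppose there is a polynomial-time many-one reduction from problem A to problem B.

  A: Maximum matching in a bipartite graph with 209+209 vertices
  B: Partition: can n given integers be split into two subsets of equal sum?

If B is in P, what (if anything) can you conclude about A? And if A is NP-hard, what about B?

A poly-time reduction A <=_p B means any A-instance can be transformed to a B-instance in poly time.
If B is in P: compose the reduction with B's poly-time algorithm to solve A in poly time, so A is in P.
If A is NP-hard: every NP problem reduces to A, which reduces to B; composing reductions, every NP problem reduces to B, so B is NP-hard.
(Here in fact A is P and B is NP-complete.)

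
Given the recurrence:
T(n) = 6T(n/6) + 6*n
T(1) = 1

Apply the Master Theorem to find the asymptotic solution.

a=6, b=6, f(n)=6*n. log_6(6) = 1. Case 2: T(n) = O(n log n).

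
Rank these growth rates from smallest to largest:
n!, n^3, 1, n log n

Ordered by growth rate: 1 < n log n < n^3 < n!.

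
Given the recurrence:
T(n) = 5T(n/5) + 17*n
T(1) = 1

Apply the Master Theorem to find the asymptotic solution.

a=5, b=5, f(n)=17*n. log_5(5) = 1. Case 2: T(n) = O(n log n).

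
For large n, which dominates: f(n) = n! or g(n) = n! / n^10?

f(n) = n! grows faster: the ratio n!/(n!/n^10) = n^10 -> infinity.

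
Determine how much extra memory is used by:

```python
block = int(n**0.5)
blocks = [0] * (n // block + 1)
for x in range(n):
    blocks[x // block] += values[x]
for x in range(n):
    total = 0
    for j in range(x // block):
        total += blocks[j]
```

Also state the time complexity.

Space complexity: O(sqrt(n)).
Storage scales with sqrt(n).
Time complexity: O(n * sqrt(n)).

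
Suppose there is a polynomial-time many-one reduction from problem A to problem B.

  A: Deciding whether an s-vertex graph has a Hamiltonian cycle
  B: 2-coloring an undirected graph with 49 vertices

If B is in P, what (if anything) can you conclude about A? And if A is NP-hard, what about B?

A poly-time reduction A <=_p B means any A-instance can be transformed to a B-instance in poly time.
If B is in P: compose the reduction with B's poly-time algorithm to solve A in poly time, so A is in P.
If A is NP-hard: every NP problem reduces to A, which reduces to B; composing reductions, every NP problem reduces to B, so B is NP-hard.
(Here in fact A is NP-complete and B is in P, so no such reduction is known -- its existence would imply P = NP; the analysis concerns only what the assumed reduction would or would not let you conclude.)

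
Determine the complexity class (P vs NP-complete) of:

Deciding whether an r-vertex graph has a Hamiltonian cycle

This problem is NP-complete: one of Karp's 21 NP-complete problems.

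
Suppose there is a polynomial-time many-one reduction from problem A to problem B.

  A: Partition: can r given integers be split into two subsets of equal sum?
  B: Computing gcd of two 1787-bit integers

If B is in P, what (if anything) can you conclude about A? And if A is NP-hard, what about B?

A poly-time reduction A <=_p B means any A-instance can be transformed to a B-instance in poly time.
If B is in P: compose the reduction with B's poly-time algorithm to solve A in poly time, so A is in P.
If A is NP-hard: every NP problem reduces to A, which reduces to B; composing reductions, every NP problem reduces to B, so B is NP-hard.
(Here in fact A is NP-complete and B is in P, so no such reduction is known -- its existence would imply P = NP; the analysis concerns only what the assumed reduction would or would not let you conclude.)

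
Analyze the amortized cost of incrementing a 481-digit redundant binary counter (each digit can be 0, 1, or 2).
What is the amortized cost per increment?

A redundant counter on 481 digits allows digit values 0, 1, 2. Increment adds 1 to the least significant digit and carries any 2 to a 0 plus +1 on the next digit. With potential Phi = (number of 2-digits), each increment does O(1) actual work plus a chain of carries, each of which decreases Phi by 1. Amortized O(1).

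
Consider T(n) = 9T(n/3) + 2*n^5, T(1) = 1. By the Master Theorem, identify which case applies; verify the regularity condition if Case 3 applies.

a=9, b=3, f(n)=2*n^5.
log_3(9) = 2 < 5.
f(n) = Omega(n^(2+epsilon)) for some epsilon > 0, so Case 3 is the candidate.
Regularity: a*f(n/b) = 9*2*(n/3)^5 = (9/243)*2*n^5 <= c*f(n) with c = 9/243 < 1. Satisfied.
Case 3: T(n) = Theta(n^5).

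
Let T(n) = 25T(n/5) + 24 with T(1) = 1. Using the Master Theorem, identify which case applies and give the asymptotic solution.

a=25, b=5, f(n)=24.
log_5(25) = 2 > 0.
Since f(n) = O(n^0) is polynomially smaller than n^2, Case 1 applies.
T(n) = Theta(n^2).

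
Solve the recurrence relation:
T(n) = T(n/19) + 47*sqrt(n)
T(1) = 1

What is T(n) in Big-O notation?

Each level contributes sqrt(n/19^k). Geometric series with ratio 1/sqrt(19) < 1 sums to O(sqrt(n)).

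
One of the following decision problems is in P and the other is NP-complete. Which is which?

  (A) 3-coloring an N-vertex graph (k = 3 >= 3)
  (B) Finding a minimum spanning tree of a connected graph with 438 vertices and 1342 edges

(A) is NP-complete: graph k-coloring for k>=3 is NP-complete by reduction from 3-SAT.
(B) is P: Kruskal's / Prim's algorithms run in polynomial time.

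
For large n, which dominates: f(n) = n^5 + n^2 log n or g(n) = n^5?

f(n) = n^5 + n^2 log n and g(n) = n^5 are Theta of each other: the lower-order n^2 log n term is o(n^5); both are Theta(n^5).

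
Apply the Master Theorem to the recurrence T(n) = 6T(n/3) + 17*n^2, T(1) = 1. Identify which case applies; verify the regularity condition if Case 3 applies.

a=6, b=3, f(n)=17*n^2.
log_3(6) = 1.631 < 2.
f(n) = Omega(n^(1.631+epsilon)) for some epsilon > 0, so Case 3 is the candidate.
Regularity: a*f(n/b) = 6*17*(n/3)^2 = (6/9)*17*n^2 <= c*f(n) with c = 6/9 < 1. Satisfied.
Case 3: T(n) = Theta(n^2).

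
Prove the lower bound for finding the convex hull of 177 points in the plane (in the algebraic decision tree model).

Reduction from sorting: given 177 numbers x_1,...,x_{177}, map x_i to the point (x_i, x_i^2) on the parabola y = x^2. All points are on the convex hull, and walking the hull gives them in sorted x-order. Since sorting requires Omega(n log n), so does planar convex hull.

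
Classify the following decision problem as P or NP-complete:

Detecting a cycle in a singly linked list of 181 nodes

This problem is in P: Floyd's tortoise-and-hare runs in O(n) time, O(1) space.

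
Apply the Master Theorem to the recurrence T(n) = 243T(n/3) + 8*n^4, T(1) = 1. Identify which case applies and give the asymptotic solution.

a=243, b=3, f(n)=8*n^4.
log_3(243) = 5 > 4.
Since f(n) = O(n^4) is polynomially smaller than n^5, Case 1 applies.
T(n) = Theta(n^5).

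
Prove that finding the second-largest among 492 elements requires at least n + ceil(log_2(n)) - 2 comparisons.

Lower bound (adversary): identifying the maximum requires 492-1 comparisons (each eliminates one candidate). Assign weight 1 to each element; on each comparison the adversary lets the heavier side win and gives it the loser's weight. The max ends with weight 492, but each comparison it wins at most doubles its weight, so the max must win >= ceil(log_2(492)) = 9 comparisons. The second-largest is one of those 9 direct losers to the max, and identifying which one is largest needs >= 9-1 further comparisons. Total >= 492-1 + 9-1 = 499.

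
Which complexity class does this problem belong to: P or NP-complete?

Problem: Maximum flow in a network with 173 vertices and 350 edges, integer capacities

This problem is in P: Edmonds-Karp / push-relabel run in polynomial time.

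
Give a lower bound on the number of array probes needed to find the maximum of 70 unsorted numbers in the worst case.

Adversary: any unprobed cell could hold a value larger than everything seen so far. If fewer than 70 cells are probed, the adversary places the max in an unprobed cell. So all 70 cells must be examined; together with 70-1 comparisons this is tight.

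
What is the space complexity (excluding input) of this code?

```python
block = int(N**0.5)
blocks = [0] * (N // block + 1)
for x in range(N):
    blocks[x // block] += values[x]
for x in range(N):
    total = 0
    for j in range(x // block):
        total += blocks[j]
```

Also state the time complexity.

Space complexity: O(sqrt(n)).
Storage scales with sqrt(n).
Time complexity: O(n * sqrt(n)).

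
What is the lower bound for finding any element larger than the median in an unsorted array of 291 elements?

To find an element larger than the median of 291 elements, we must see Omega(n) elements. Without seeing enough elements, an adversary can make any unseen element the median.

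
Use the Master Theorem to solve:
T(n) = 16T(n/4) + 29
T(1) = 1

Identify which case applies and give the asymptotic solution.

a=16, b=4, f(n)=29.
log_4(16) = 2 > 0.
Since f(n) = O(n^0) is polynomially smaller than n^2, Case 1 applies.
T(n) = Theta(n^2).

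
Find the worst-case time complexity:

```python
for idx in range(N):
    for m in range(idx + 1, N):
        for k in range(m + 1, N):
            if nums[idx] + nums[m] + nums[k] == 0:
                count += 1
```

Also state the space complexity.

Time complexity: O(n^3).
Space complexity: O(1).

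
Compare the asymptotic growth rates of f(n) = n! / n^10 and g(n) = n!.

g(n) = n! grows faster: the ratio n!/(n!/n^10) = n^10 -> infinity.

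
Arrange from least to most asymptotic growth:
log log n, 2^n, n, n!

Ordered by growth rate: log log n < n < 2^n < n!.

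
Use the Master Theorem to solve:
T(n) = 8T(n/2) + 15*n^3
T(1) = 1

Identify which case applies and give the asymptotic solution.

a=8, b=2, f(n)=15*n^3.
log_2(8) = 3, so n^(log_b(a)) = n^3.
f(n) = Theta(n^3), so Case 2 applies.
T(n) = Theta(n^3 log n).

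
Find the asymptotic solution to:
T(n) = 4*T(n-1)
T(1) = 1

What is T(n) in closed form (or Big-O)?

Each step multiplies by 4. T(n) = T(1)*4^(n-1) = 4^(n-1).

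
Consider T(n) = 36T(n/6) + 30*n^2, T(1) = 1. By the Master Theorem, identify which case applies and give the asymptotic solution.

a=36, b=6, f(n)=30*n^2.
log_6(36) = 2, so n^(log_b(a)) = n^2.
f(n) = Theta(n^2), so Case 2 applies.
T(n) = Theta(n^2 log n).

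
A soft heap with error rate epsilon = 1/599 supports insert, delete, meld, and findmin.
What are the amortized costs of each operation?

Soft heaps (Chazelle) allow up to an epsilon = 1/599 fraction of elements to have corrupted (raised) keys. Insert is O(log(1/epsilon)) = O(log 599) amortized -- the structure maintains heap-ordered binary trees of rank bounded by O(log(1/epsilon)). Meld concatenates root lists: O(1) amortized. Delete and findmin are O(1) amortized.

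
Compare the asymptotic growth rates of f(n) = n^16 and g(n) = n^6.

f(n) = n^16 grows faster: n^16/n^6 = n^10 -> infinity.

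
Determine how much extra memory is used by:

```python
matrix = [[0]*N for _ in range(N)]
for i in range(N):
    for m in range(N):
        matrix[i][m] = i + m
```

Space complexity: O(n^2).
A 2D structure of size n x n is allocated.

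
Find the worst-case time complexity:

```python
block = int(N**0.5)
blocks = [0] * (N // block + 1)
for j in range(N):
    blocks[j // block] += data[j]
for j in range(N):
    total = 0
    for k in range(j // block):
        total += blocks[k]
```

Time complexity: O(n * sqrt(n)).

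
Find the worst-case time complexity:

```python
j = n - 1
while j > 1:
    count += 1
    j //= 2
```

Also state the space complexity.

Time complexity: O(log n).
Space complexity: O(1).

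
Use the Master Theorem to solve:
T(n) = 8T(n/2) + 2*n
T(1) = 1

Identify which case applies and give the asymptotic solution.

a=8, b=2, f(n)=2*n.
log_2(8) = 3 > 1.
Since f(n) = O(n^1) is polynomially smaller than n^3, Case 1 applies.
T(n) = Theta(n^3).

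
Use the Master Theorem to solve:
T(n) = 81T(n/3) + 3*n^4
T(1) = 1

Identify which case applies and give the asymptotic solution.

a=81, b=3, f(n)=3*n^4.
log_3(81) = 4, so n^(log_b(a)) = n^4.
f(n) = Theta(n^4), so Case 2 applies.
T(n) = Theta(n^4 log n).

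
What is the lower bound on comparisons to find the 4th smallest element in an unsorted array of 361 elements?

Finding the 4th smallest of 361 elements requires Omega(n) comparisons. Every element must participate in at least one comparison; otherwise it could be the 4th smallest.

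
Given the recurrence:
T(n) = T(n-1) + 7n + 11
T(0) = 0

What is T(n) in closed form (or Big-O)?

Dominant term in sum is 7*sum(i, i=1..n) = 7*n*(n+1)/2 = O(n^2).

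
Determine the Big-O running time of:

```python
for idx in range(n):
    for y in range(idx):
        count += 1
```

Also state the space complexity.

Time complexity: O(n^2).
Space complexity: O(1).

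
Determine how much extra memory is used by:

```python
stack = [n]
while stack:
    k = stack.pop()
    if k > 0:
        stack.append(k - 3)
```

Space complexity: O(1).
Only a constant amount of auxiliary storage is used; nothing grows with n.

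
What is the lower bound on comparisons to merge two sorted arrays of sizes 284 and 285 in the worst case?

Adversary: with |284 - 285| <= 1 the inputs can be fully interleaved so that every adjacent pair in the merged output comes from different arrays. Then each of the 568 adjacent pairs must be directly compared, or the algorithm cannot determine their relative order. Standard merge meets this bound.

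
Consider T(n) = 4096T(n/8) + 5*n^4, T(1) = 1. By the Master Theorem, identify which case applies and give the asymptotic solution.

a=4096, b=8, f(n)=5*n^4.
log_8(4096) = 4, so n^(log_b(a)) = n^4.
f(n) = Theta(n^4), so Case 2 applies.
T(n) = Theta(n^4 log n).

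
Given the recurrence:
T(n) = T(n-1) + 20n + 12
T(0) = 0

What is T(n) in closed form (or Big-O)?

Dominant term in sum is 20*sum(i, i=1..n) = 20*n*(n+1)/2 = O(n^2).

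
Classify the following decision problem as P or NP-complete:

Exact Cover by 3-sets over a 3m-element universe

This problem is NP-complete: one of Karp's 21 NP-complete problems.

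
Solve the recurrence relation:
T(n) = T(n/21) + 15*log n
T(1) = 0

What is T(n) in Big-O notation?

Each of the log_21(n) levels adds O(log n). T(n) = O(log^2 n).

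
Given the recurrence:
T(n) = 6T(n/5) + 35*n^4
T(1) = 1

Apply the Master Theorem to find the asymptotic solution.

a=6, b=5, f(n)=35*n^4. log_5(6) = 1.113 < 4. Case 3: T(n) = O(n^4).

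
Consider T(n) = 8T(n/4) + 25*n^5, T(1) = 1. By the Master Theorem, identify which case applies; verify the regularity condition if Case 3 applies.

a=8, b=4, f(n)=25*n^5.
log_4(8) = 1.5 < 5.
f(n) = Omega(n^(1.5+epsilon)) for some epsilon > 0, so Case 3 is the candidate.
Regularity: a*f(n/b) = 8*25*(n/4)^5 = (8/1024)*25*n^5 <= c*f(n) with c = 8/1024 < 1. Satisfied.
Case 3: T(n) = Theta(n^5).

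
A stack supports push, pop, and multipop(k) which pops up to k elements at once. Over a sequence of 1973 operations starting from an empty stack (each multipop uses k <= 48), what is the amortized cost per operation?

Each element is pushed exactly once and popped at most once (whether by pop or as part of a multipop). So the total number of individual pops over the whole sequence is at most the number of pushes, which is at most 1973. Total work <= 2 * 1973, hence O(1) amortized per operation.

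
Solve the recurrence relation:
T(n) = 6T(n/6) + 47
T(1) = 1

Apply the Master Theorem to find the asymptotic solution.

a=6, b=6, f(n)=47. log_6(6) = 1. Case 1 of Master Theorem: T(n) = O(n^1).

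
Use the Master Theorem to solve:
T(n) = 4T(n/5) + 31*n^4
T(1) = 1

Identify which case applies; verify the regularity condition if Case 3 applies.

a=4, b=5, f(n)=31*n^4.
log_5(4) = 0.8614 < 4.
f(n) = Omega(n^(0.8614+epsilon)) for some epsilon > 0, so Case 3 is the candidate.
Regularity: a*f(n/b) = 4*31*(n/5)^4 = (4/625)*31*n^4 <= c*f(n) with c = 4/625 < 1. Satisfied.
Case 3: T(n) = Theta(n^4).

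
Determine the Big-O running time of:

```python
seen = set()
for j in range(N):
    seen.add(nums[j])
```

Time complexity: O(n).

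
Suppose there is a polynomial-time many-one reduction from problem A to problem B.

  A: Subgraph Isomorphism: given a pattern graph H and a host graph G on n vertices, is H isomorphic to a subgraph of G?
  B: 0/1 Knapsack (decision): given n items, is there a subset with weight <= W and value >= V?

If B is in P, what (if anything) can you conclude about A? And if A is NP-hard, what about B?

A poly-time reduction A <=_p B means any A-instance can be transformed to a B-instance in poly time.
If B is in P: compose the reduction with B's poly-time algorithm to solve A in poly time, so A is in P.
If A is NP-hard: every NP problem reduces to A, which reduces to B; composing reductions, every NP problem reduces to B, so B is NP-hard.
(Here in fact A is NP-complete and B is NP-complete.)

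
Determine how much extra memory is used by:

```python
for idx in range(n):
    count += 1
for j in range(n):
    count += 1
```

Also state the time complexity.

Space complexity: O(1).
Only a constant amount of auxiliary storage is used; nothing grows with n.
Time complexity: O(n).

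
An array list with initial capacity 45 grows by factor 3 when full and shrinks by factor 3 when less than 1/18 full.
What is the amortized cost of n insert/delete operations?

Using potential function Phi = |3*size - capacity|. Resizing costs are offset by potential release. Amortized O(1) per operation.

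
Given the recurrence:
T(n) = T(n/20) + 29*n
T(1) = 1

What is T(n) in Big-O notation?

Geometric series: 29*n*(1 + 1/20 + 1/20^2 + ...) = O(n). T(n) = O(n).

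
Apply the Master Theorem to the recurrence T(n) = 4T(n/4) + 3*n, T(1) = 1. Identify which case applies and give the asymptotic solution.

a=4, b=4, f(n)=3*n.
log_4(4) = 1, so n^(log_b(a)) = n.
f(n) = Theta(n), so Case 2 applies.
T(n) = Theta(n log n).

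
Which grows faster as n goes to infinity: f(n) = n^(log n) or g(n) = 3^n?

g(n) = 3^n grows faster: take logs: log(n^(log n)) = (log n)^2, log(3^n) = n log 3; n dominates (log n)^2.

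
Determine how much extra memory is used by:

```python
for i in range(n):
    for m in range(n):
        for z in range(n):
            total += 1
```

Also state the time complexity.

Space complexity: O(1).
Only a constant amount of auxiliary storage is used; nothing grows with n.
Time complexity: O(n^3).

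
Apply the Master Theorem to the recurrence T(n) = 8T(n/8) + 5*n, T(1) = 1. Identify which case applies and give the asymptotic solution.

a=8, b=8, f(n)=5*n.
log_8(8) = 1, so n^(log_b(a)) = n.
f(n) = Theta(n), so Case 2 applies.
T(n) = Theta(n log n).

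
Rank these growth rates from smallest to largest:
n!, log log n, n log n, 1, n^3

Ordered by growth rate: 1 < log log n < n log n < n^3 < n!.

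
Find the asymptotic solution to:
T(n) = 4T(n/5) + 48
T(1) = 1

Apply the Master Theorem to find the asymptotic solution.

a=4, b=5, f(n)=48. log_5(4) = 0.8614. Case 1 of Master Theorem: T(n) = O(n^0.8614).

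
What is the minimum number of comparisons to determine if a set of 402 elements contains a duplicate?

Determining if 402 elements are all distinct requires Omega(n log n) comparisons in the comparison model. This follows from the element distinctness lower bound.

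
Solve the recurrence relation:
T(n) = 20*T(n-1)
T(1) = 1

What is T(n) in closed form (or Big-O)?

Each step multiplies by 20. T(n) = T(1)*20^(n-1) = 20^(n-1).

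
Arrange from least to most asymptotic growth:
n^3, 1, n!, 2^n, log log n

Ordered by growth rate: 1 < log log n < n^3 < 2^n < n!.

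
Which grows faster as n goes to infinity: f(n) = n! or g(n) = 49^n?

f(n) = n! grows faster: n!/49^n -> infinity by Stirling.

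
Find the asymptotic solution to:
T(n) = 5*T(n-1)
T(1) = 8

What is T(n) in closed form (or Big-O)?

Each step multiplies by 5. T(n) = T(1)*5^(n-1) = 8*5^(n-1).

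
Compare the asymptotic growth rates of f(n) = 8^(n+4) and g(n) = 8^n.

f(n) = 8^(n+4) and g(n) = 8^n are Theta of each other: 8^(n+4) = 8^4 * 8^n = Theta(8^n).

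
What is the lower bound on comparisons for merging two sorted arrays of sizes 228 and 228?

Adversary argument: with sizes 228 and 228 (differing by at most 1), interleave the two arrays so that every consecutive pair in the output comes from different inputs. Then each of the 455 adjacent output pairs must be directly compared, or the algorithm cannot determine their relative order. So 455 comparisons are necessary; standard merge achieves this.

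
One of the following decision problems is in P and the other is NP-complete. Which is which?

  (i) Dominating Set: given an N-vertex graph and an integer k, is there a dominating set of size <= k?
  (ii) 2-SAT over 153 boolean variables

(i) is NP-complete: reduces from Set Cover (with k part of the input).
(ii) is P: 2-SAT is solvable in linear time via implication-graph SCCs.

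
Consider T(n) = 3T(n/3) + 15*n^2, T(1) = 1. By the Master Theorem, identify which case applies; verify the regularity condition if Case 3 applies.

a=3, b=3, f(n)=15*n^2.
log_3(3) = 1 < 2.
f(n) = Omega(n^(1+epsilon)) for some epsilon > 0, so Case 3 is the candidate.
Regularity: a*f(n/b) = 3*15*(n/3)^2 = (3/9)*15*n^2 <= c*f(n) with c = 3/9 < 1. Satisfied.
Case 3: T(n) = Theta(n^2).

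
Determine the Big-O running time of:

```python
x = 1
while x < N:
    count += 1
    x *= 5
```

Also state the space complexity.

Time complexity: O(log n).
Space complexity: O(1).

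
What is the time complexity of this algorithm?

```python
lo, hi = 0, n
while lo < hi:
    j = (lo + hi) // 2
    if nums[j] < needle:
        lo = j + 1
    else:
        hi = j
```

Time complexity: O(log n).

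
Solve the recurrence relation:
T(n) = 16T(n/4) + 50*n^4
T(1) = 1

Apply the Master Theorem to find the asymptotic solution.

a=16, b=4, f(n)=50*n^4. log_4(16) = 2 < 4. Case 3: T(n) = O(n^4).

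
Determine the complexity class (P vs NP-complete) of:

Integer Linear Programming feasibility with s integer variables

This problem is NP-complete: ILP feasibility is NP-complete (LP relaxation is in P).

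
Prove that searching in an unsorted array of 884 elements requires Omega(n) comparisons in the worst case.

An adversary can always place the target in the last position checked. Until all 884 positions are examined, the target might be in any unchecked position. Therefore 884 comparisons are necessary.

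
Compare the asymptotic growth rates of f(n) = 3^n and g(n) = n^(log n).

f(n) = 3^n grows faster: take logs: log(n^(log n)) = (log n)^2, log(3^n) = n log 3; n dominates (log n)^2.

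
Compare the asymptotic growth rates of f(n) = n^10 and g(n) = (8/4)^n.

g(n) = (8/4)^n grows faster: (8/4)^n is exponential with base 8/4 > 1, dominating every polynomial.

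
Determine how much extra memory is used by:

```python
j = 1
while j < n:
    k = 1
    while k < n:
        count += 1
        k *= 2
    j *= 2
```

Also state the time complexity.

Space complexity: O(1).
Only a constant amount of auxiliary storage is used; nothing grows with n.
Time complexity: O(log^2 n).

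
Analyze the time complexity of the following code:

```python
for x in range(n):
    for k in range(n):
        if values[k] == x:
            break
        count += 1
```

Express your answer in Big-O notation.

Time complexity: O(n^2).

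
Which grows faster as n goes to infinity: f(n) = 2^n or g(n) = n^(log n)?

f(n) = 2^n grows faster: take logs: log(n^(log n)) = (log n)^2, log(2^n) = n log 2; n dominates (log n)^2.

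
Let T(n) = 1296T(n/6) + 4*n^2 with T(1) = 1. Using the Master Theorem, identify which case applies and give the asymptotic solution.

a=1296, b=6, f(n)=4*n^2.
log_6(1296) = 4 > 2.
Since f(n) = O(n^2) is polynomially smaller than n^4, Case 1 applies.
T(n) = Theta(n^4).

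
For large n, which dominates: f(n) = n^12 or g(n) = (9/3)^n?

g(n) = (9/3)^n grows faster: (9/3)^n is exponential with base 9/3 > 1, dominating every polynomial.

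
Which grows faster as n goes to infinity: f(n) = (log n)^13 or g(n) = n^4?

g(n) = n^4 grows faster: any positive polynomial dominates any polylog.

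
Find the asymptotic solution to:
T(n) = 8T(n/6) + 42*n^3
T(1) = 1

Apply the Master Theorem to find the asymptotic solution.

a=8, b=6, f(n)=42*n^3. log_6(8) = 1.161 < 3. Case 3: T(n) = O(n^3).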